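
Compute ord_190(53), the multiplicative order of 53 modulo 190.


We want ord_190(53), the smallest k >= 1 with 53^k = 1 mod 190.
n = 190 = 2 * 5 * 19, phi(190) = 72; the order divides phi(n).
Divisors of 72: 1, 2, 3, 4, 6, 8, 9, 12, 18, 24, 36, 72
Repeated squaring mod 190: 53^1 = 53, 53^2 = 149, 53^4 = 161, 53^8 = 81, 53^16 = 101, 53^32 = 131, 53^64 = 61
Test divisors in increasing order:
  k=1: 53^1 = 53 mod 190
  k=2: 53^2 = 149 mod 190
  k=3: 53^3 = 149 * 53 = 107 mod 190
  k=4: 53^4 = 161 mod 190
  k=6: 53^6 = 161 * 149 = 49 mod 190
  k=8: 53^8 = 81 mod 190
  k=9: 53^9 = 81 * 53 = 113 mod 190
  k=12: 53^12 = 81 * 161 = 121 mod 190
  k=18: 53^18 = 101 * 149 = 39 mod 190
  k=24: 53^24 = 101 * 81 = 11 mod 190
  k=36: 53^36 = 131 * 161 = 1 mod 190  <- first divisor giving 1
Order = 36

36


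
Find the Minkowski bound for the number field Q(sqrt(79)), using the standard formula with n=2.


d = 79, d mod 4 = 3, so disc(K) = 4d = 316; |disc(K)| = 316
Real quadratic field, so n = 2, s = r2 = 0, r1 = 2
M = (n!/n^n) * (4/pi)^s * sqrt(|disc(K)|) = (2!/2^2) * (4/pi)^0 * sqrt(316)
= 0.5 * 1.000000 * 17.776389
= 8.8882

8.8882


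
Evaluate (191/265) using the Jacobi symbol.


Compute (191/265) via quadratic reciprocity:
  reciprocity: (191/265) -> +(265/191)
  reduce: (74/191)
  pull out 2: (2/191) = +1  (since 191 mod 8 = 7)
  reciprocity: (37/191) -> +(191/37)
  reduce: (6/37)
  pull out 2: (2/37) = -1  (since 37 mod 8 = 5)
  reciprocity: (3/37) -> +(37/3)
  reduce: (1/3)
  (1/3) = 1
Product of signs = -1

-1


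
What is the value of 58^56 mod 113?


p = 113 is prime and the exponent is (p-1)/2 = 56, so by Euler's criterion 58^56 = (58/113) = +1 or -1 mod 113.
Compute by square-and-multiply:
  56 = 32 + 16 + 8 (binary 111000)
  Repeated squaring mod 113: 58^1 = 58, 58^2 = 87, 58^4 = 111, 58^8 = 4, 58^16 = 16, 58^32 = 30
  58^56 = 58^32 * 58^16 * 58^8 = 30 * 16 * 4 mod 113
    30 * 16 = 480 = 28 mod 113
    28 * 4 = 112 = 112 mod 113
  58^56 = 112 mod 113
Result 112 = p - 1 = -1 mod 113: 58 is a quadratic non-residue mod 113. As a residue in [0, p-1] the value is 112.
58^56 mod 113 = 112

112


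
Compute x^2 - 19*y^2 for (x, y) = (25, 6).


x^2 - d*y^2
= 25^2 - 19*6^2
= 625 - 684
= -59

-59


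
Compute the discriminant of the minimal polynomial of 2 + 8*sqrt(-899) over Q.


The element 2 + 8*sqrt(-899) has minimal polynomial:
x^2 - 4*x + 57540
Discriminant = (-4)^2 - 4*(57540)
= 16 - 230160
= -230144

-230144


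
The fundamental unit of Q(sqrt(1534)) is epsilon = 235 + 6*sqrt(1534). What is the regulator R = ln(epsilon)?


epsilon = 235 + 6*sqrt(1534)
= 469.9979
R = ln(469.9979)
= 6.1527

6.1527


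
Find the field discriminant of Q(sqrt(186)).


For K = Q(sqrt(d)) with d squarefree: disc(K) = d if d = 1 mod 4, and disc(K) = 4d if d = 2 or 3 mod 4.
Here d = 186, and d mod 4 = 2.
d = 2 mod 4, not 1 (O_K = Z[sqrt(d)]), so disc(K) = 4d = 4 * (186) = 744

744


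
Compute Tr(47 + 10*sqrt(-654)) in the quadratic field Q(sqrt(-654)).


Tr(a + b*sqrt(d)) = (a + b*sqrt(d)) + (a - b*sqrt(d)) = 2a
= 2 * (47)
= 94

94


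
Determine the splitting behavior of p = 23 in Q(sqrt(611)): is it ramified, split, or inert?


K = Q(sqrt(611)). Since d mod 4 = 3, disc(K) = 2444.
Check p | disc: 2444 mod 23 = 6.
p does not divide disc. Compute Legendre symbol (d/p):
13^((23-1)/2) mod 23 = 1
(d/p) = 1, so p splits: (p) = P*P' with e=1, f=1, g=2.
Therefore p is split.

split


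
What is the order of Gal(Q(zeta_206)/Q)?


|Gal(Q(zeta_206)/Q)| = phi(206)
= 102

102


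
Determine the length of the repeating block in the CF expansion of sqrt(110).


Run the CF algorithm for sqrt(110).
a_0 = floor(sqrt(110)) = 10; set m_0=0, q_0=1.
Recurrence: m' = q*a - m,  q' = (d - m'^2)/q,  a' = floor((a_0 + m')/q').
  step 1: m=10, q=10, a=2
  step 2: m=10, q=1, a=20
a_2 = 2*a_0 = 20, so the period closes here.
sqrt(110) = [10; 2, 20]
Period length = 2

2


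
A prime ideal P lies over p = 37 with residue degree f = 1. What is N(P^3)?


N(P^a) = p^(a*f)
= 37^(3*1)
= 37^3
= 50653

50653


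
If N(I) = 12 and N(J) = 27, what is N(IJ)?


N(IJ) = N(I) * N(J)
= 12 * 27
= 324

324


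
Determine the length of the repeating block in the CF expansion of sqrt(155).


Run the CF algorithm for sqrt(155).
a_0 = floor(sqrt(155)) = 12; set m_0=0, q_0=1.
Recurrence: m' = q*a - m,  q' = (d - m'^2)/q,  a' = floor((a_0 + m')/q').
  step 1: m=12, q=11, a=2
  step 2: m=10, q=5, a=4
  step 3: m=10, q=11, a=2
  step 4: m=12, q=1, a=24
a_4 = 2*a_0 = 24, so the period closes here.
sqrt(155) = [12; 2, 4, 2, 24]
Period length = 4

4


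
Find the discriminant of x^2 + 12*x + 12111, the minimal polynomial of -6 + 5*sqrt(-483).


The element -6 + 5*sqrt(-483) has minimal polynomial:
x^2 + 12*x + 12111
Discriminant = (12)^2 - 4*(12111)
= 144 - 48444
= -48300

-48300


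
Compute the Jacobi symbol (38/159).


Compute (38/159) via quadratic reciprocity:
  pull out 2: (2/159) = +1  (since 159 mod 8 = 7)
  reciprocity: (19/159) -> -(159/19)
  reduce: (7/19)
  reciprocity: (7/19) -> -(19/7)
  reduce: (5/7)
  reciprocity: (5/7) -> +(7/5)
  reduce: (2/5)
  pull out 2: (2/5) = -1  (since 5 mod 8 = 5)
  (1/5) = 1
Product of signs = -1

-1


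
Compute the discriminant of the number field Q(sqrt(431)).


For K = Q(sqrt(d)) with d squarefree: disc(K) = d if d = 1 mod 4, and disc(K) = 4d if d = 2 or 3 mod 4.
Here d = 431, and d mod 4 = 3.
d = 3 mod 4, not 1 (O_K = Z[sqrt(d)]), so disc(K) = 4d = 4 * (431) = 1724

1724


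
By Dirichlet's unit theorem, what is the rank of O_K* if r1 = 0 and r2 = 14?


By Dirichlet's unit theorem:
rank = r1 + r2 - 1
= 0 + 14 - 1
= 13

13


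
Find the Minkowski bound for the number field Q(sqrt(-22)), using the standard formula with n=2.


d = -22, d mod 4 = 2, so disc(K) = 4d = -88; |disc(K)| = 88
Imaginary quadratic field, so n = 2, s = r2 = 1, r1 = 0
M = (n!/n^n) * (4/pi)^s * sqrt(|disc(K)|) = (2!/2^2) * (4/pi)^1 * sqrt(88)
= 0.5 * 1.273240 * 9.380832
= 5.9720

5.9720


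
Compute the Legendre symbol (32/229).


p = 229 is prime, so compute (32/229) with the reciprocity algorithm (Jacobi-symbol steps: pull out 2s via (2/n), flip via reciprocity, reduce):
  pull out 2: (2/229) = -1  (since 229 mod 8 = 5)
  pull out 2: (2/229) = -1  (since 229 mod 8 = 5)
  pull out 2: (2/229) = -1  (since 229 mod 8 = 5)
  pull out 2: (2/229) = -1  (since 229 mod 8 = 5)
  pull out 2: (2/229) = -1  (since 229 mod 8 = 5)
  (1/229) = 1
Product of signs = -1
(32/229) = -1

-1


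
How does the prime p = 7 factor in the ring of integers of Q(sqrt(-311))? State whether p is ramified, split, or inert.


K = Q(sqrt(-311)). Since d mod 4 = 1, disc(K) = -311.
Check p | disc: -311 mod 7 = 4.
p does not divide disc. Compute Legendre symbol (d/p):
4^((7-1)/2) mod 7 = 1
(d/p) = 1, so p splits: (p) = P*P' with e=1, f=1, g=2.
Therefore p is split.

split


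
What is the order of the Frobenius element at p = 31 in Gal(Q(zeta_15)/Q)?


The Frobenius at p in Gal(Q(zeta_n)/Q) = (Z/nZ)* is the class of p, so its order is ord_15(31), the smallest k >= 1 with 31^k = 1 mod 15.
n = 15 = 3 * 5, phi(15) = 8; the order divides phi(n).
Divisors of 8: 1, 2, 4, 8
Repeated squaring mod 15: 31^1 = 1, 31^2 = 1, 31^4 = 1, 31^8 = 1
Test divisors in increasing order:
  k=1: 31^1 = 1 mod 15  <- first divisor giving 1
Order = 1

1


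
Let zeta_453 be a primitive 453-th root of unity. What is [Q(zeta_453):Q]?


The degree equals Euler's totient phi(453).
453 = 3 * 151
phi(453) = 300

300


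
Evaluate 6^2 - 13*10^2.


x^2 - d*y^2
= 6^2 - 13*10^2
= 36 - 1300
= -1264

-1264


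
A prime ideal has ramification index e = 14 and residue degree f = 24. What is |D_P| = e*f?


|D_P| = e * f
= 14 * 24
= 336

336


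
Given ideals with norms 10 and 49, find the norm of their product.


N(IJ) = N(I) * N(J)
= 10 * 49
= 490

490


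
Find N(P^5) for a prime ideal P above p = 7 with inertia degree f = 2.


N(P^a) = p^(a*f)
= 7^(5*2)
= 7^10
= 282475249

282475249


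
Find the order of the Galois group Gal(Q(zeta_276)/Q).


|Gal(Q(zeta_276)/Q)| = phi(276)
= 88

88


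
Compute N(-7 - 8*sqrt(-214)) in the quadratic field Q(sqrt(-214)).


N(a + b*sqrt(d)) = a^2 - d*b^2
= (-7)^2 - (-214)*(-8)^2
= 49 + 13696
= 13745

13745


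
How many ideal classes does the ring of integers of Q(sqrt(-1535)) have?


K = Q(sqrt(-1535)). d mod 4 = 1, so D = disc(K) = d = -1535
h(K) equals the number of primitive reduced positive-definite forms (a, b, c) = a*x^2 + b*x*y + c*y^2 with b^2 - 4ac = D,
where reduced means |b| <= a <= c, with b >= 0 whenever |b| = a or a = c, and primitive means gcd(a, b, c) = 1.
Reduced forces 3a^2 <= |D| = 1535, so 1 <= a <= 22; b must have the parity of D, and c = (b^2 - D)/(4a) must be an integer >= a.
Enumerate a = 1..22, b in [-a, a]:
  a=1: (1, 1, 384)  [1]
  a=2: (2, -1, 192), (2, 1, 192)  [2]
  a=3: (3, -1, 128), (3, 1, 128)  [2]
  a=4: (4, -1, 96), (4, 1, 96)  [2]
  a=5: (5, 5, 78)  [1]
  a=6: (6, -5, 65), (6, -1, 64), (6, 1, 64), (6, 5, 65)  [4]
  a=7: none
  a=8: (8, -1, 48), (8, 1, 48)  [2]
  a=9: (9, -7, 44), (9, 7, 44)  [2]
  a=10: (10, -5, 39), (10, 5, 39)  [2]
  a=11: (11, -7, 36), (11, 7, 36)  [2]
  a=12: (12, -7, 33), (12, -1, 32), (12, 1, 32), (12, 7, 33)  [4]
  a=13: (13, -5, 30), (13, 5, 30)  [2]
  a=14: none
  a=15: (15, -5, 26), (15, 5, 26)  [2]
  a=16: (16, -1, 24), (16, 1, 24)  [2]
  a=17: none
  a=18: (18, -11, 23), (18, -7, 22), (18, 7, 22), (18, 11, 23)  [4]
  a=19: (19, -17, 24), (19, 17, 24)  [2]
  a=20: (20, -15, 22), (20, 15, 22)  [2]
  a=21..22: none
Total reduced forms: 1 + 2 + 2 + 2 + 1 + 4 + 2 + 2 + 2 + 2 + 4 + 2 + 2 + 2 + 4 + 2 + 2 = 38
h = 38

38


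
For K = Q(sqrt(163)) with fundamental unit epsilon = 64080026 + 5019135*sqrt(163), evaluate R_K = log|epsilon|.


epsilon = 64080026 + 5019135*sqrt(163)
= 1.2816e+08
R = ln(1.2816e+08)
= 18.6688

18.6688


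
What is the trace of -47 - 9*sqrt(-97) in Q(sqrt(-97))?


Tr(a + b*sqrt(d)) = (a + b*sqrt(d)) + (a - b*sqrt(d)) = 2a
= 2 * (-47)
= -94

-94


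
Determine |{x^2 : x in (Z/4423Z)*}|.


For prime p, the number of non-zero quadratic residues is (p-1)/2.
= (4423-1)/2
= 2211

2211


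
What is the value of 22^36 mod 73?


p = 73 is prime and the exponent is (p-1)/2 = 36, so by Euler's criterion 22^36 = (22/73) = +1 or -1 mod 73.
Compute by square-and-multiply:
  36 = 32 + 4 (binary 100100)
  Repeated squaring mod 73: 22^1 = 22, 22^2 = 46, 22^4 = 72, 22^8 = 1, 22^16 = 1, 22^32 = 1
  22^36 = 22^32 * 22^4 = 1 * 72 mod 73
    1 * 72 = 72 = 72 mod 73
  22^36 = 72 mod 73
Result 72 = p - 1 = -1 mod 73: 22 is a quadratic non-residue mod 73. As a residue in [0, p-1] the value is 72.
22^36 mod 73 = 72

72


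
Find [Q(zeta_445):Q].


The degree equals Euler's totient phi(445).
445 = 5 * 89
phi(445) = 352

352


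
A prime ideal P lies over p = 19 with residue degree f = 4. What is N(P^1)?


N(P^a) = p^(a*f)
= 19^(1*4)
= 19^4
= 130321

130321


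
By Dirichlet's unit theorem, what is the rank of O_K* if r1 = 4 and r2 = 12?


By Dirichlet's unit theorem:
rank = r1 + r2 - 1
= 4 + 12 - 1
= 15

15


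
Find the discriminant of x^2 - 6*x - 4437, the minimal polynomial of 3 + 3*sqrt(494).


The element 3 + 3*sqrt(494) has minimal polynomial:
x^2 - 6*x - 4437
Discriminant = (-6)^2 - 4*(-4437)
= 36 + 17748
= 17784

17784


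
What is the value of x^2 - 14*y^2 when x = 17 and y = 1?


x^2 - d*y^2
= 17^2 - 14*1^2
= 289 - 14
= 275

275


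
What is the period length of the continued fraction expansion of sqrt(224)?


Run the CF algorithm for sqrt(224).
a_0 = floor(sqrt(224)) = 14; set m_0=0, q_0=1.
Recurrence: m' = q*a - m,  q' = (d - m'^2)/q,  a' = floor((a_0 + m')/q').
  step 1: m=14, q=28, a=1
  step 2: m=14, q=1, a=28
a_2 = 2*a_0 = 28, so the period closes here.
sqrt(224) = [14; 1, 28]
Period length = 2

2


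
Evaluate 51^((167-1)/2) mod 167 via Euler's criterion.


p = 167 is prime and the exponent is (p-1)/2 = 83, so by Euler's criterion 51^83 = (51/167) = +1 or -1 mod 167.
Compute by square-and-multiply:
  83 = 64 + 16 + 2 + 1 (binary 1010011)
  Repeated squaring mod 167: 51^1 = 51, 51^2 = 96, 51^4 = 31, 51^8 = 126, 51^16 = 11, 51^32 = 121, 51^64 = 112
  51^83 = 51^64 * 51^16 * 51^2 * 51^1 = 112 * 11 * 96 * 51 mod 167
    112 * 11 = 1232 = 63 mod 167
    63 * 96 = 6048 = 36 mod 167
    36 * 51 = 1836 = 166 mod 167
  51^83 = 166 mod 167
Result 166 = p - 1 = -1 mod 167: 51 is a quadratic non-residue mod 167. As a residue in [0, p-1] the value is 166.
51^83 mod 167 = 166

166


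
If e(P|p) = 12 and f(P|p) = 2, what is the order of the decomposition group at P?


|D_P| = e * f
= 12 * 2
= 24

24


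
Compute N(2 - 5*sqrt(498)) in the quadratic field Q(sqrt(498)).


N(a + b*sqrt(d)) = a^2 - d*b^2
= (2)^2 - (498)*(-5)^2
= 4 - 12450
= -12446

-12446


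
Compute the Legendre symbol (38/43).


p = 43 is prime, so compute (38/43) with the reciprocity algorithm (Jacobi-symbol steps: pull out 2s via (2/n), flip via reciprocity, reduce):
  pull out 2: (2/43) = -1  (since 43 mod 8 = 3)
  reciprocity: (19/43) -> -(43/19)
  reduce: (5/19)
  reciprocity: (5/19) -> +(19/5)
  reduce: (4/5)
  pull out 2: (2/5) = -1  (since 5 mod 8 = 5)
  pull out 2: (2/5) = -1  (since 5 mod 8 = 5)
  (1/5) = 1
Product of signs = 1
(38/43) = 1

1


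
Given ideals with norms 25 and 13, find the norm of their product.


N(IJ) = N(I) * N(J)
= 25 * 13
= 325

325


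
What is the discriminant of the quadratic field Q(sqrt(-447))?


For K = Q(sqrt(d)) with d squarefree: disc(K) = d if d = 1 mod 4, and disc(K) = 4d if d = 2 or 3 mod 4.
Here d = -447, and d mod 4 = 1.
d = 1 mod 4 (O_K = Z[(1+sqrt(d))/2]), so disc(K) = d = -447

-447


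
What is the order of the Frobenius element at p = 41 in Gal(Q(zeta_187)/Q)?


The Frobenius at p in Gal(Q(zeta_n)/Q) = (Z/nZ)* is the class of p, so its order is ord_187(41), the smallest k >= 1 with 41^k = 1 mod 187.
n = 187 = 11 * 17, phi(187) = 160; the order divides phi(n).
Divisors of 160: 1, 2, 4, 5, 8, 10, 16, 20, 32, 40, 80, 160
Repeated squaring mod 187: 41^1 = 41, 41^2 = 185, 41^4 = 4, 41^8 = 16, 41^16 = 69, 41^32 = 86, 41^64 = 103, 41^128 = 137
Test divisors in increasing order:
  k=1: 41^1 = 41 mod 187
  k=2: 41^2 = 185 mod 187
  k=4: 41^4 = 4 mod 187
  k=5: 41^5 = 4 * 41 = 164 mod 187
  k=8: 41^8 = 16 mod 187
  k=10: 41^10 = 16 * 185 = 155 mod 187
  k=16: 41^16 = 69 mod 187
  k=20: 41^20 = 69 * 4 = 89 mod 187
  k=32: 41^32 = 86 mod 187
  k=40: 41^40 = 86 * 16 = 67 mod 187
  k=80: 41^80 = 103 * 69 = 1 mod 187  <- first divisor giving 1
Order = 80

80


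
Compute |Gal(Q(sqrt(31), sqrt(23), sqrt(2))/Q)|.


The 3 square roots of distinct primes are multiplicatively independent over Q,
so [K:Q] = 2^3 and Gal(K/Q) is isomorphic to (Z/2Z)^3.
|Gal| = 2^3 = 8

8


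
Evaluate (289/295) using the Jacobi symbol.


Compute (289/295) via quadratic reciprocity:
  reciprocity: (289/295) -> +(295/289)
  reduce: (6/289)
  pull out 2: (2/289) = +1  (since 289 mod 8 = 1)
  reciprocity: (3/289) -> +(289/3)
  reduce: (1/3)
  (1/3) = 1
Product of signs = 1

1


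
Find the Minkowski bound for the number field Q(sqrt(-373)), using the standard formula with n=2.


d = -373, d mod 4 = 3, so disc(K) = 4d = -1492; |disc(K)| = 1492
Imaginary quadratic field, so n = 2, s = r2 = 1, r1 = 0
M = (n!/n^n) * (4/pi)^s * sqrt(|disc(K)|) = (2!/2^2) * (4/pi)^1 * sqrt(1492)
= 0.5 * 1.273240 * 38.626416
= 24.5903

24.5903


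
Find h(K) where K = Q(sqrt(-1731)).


K = Q(sqrt(-1731)). d mod 4 = 1, so D = disc(K) = d = -1731
h(K) equals the number of primitive reduced positive-definite forms (a, b, c) = a*x^2 + b*x*y + c*y^2 with b^2 - 4ac = D,
where reduced means |b| <= a <= c, with b >= 0 whenever |b| = a or a = c, and primitive means gcd(a, b, c) = 1.
Reduced forces 3a^2 <= |D| = 1731, so 1 <= a <= 24; b must have the parity of D, and c = (b^2 - D)/(4a) must be an integer >= a.
Enumerate a = 1..24, b in [-a, a]:
  a=1: (1, 1, 433)  [1]
  a=2: none
  a=3: (3, 3, 145)  [1]
  a=4: none
  a=5: (5, -3, 87), (5, 3, 87)  [2]
  a=6..14: none
  a=15: (15, -3, 29), (15, 3, 29)  [2]
  a=16..18: none
  a=19: (19, -13, 25), (19, 13, 25)  [2]
  a=20..24: none
Total reduced forms: 1 + 1 + 2 + 2 + 2 = 8
h = 8

8


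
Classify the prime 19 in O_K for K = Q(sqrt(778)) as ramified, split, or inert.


K = Q(sqrt(778)). Since d mod 4 = 2, disc(K) = 3112.
Check p | disc: 3112 mod 19 = 15.
p does not divide disc. Compute Legendre symbol (d/p):
18^((19-1)/2) mod 19 = -1
(d/p) = -1, so p is inert: (p) stays prime with e=1, f=2, g=1.
Therefore p is inert.

inert


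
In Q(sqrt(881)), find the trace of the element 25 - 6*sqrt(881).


Tr(a + b*sqrt(d)) = (a + b*sqrt(d)) + (a - b*sqrt(d)) = 2a
= 2 * (25)
= 50

50


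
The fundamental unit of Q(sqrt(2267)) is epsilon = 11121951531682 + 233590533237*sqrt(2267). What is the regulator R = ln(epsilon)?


epsilon = 11121951531682 + 233590533237*sqrt(2267)
= 2.2244e+13
R = ln(2.2244e+13)
= 30.7331

30.7331


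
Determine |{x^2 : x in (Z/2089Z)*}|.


For prime p, the number of non-zero quadratic residues is (p-1)/2.
= (2089-1)/2
= 1044

1044


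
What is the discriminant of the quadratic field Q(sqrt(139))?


For K = Q(sqrt(d)) with d squarefree: disc(K) = d if d = 1 mod 4, and disc(K) = 4d if d = 2 or 3 mod 4.
Here d = 139, and d mod 4 = 3.
d = 3 mod 4, not 1 (O_K = Z[sqrt(d)]), so disc(K) = 4d = 4 * (139) = 556

556


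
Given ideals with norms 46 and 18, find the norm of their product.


N(IJ) = N(I) * N(J)
= 46 * 18
= 828

828


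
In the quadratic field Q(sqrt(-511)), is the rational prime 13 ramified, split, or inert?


K = Q(sqrt(-511)). Since d mod 4 = 1, disc(K) = -511.
Check p | disc: -511 mod 13 = 9.
p does not divide disc. Compute Legendre symbol (d/p):
9^((13-1)/2) mod 13 = 1
(d/p) = 1, so p splits: (p) = P*P' with e=1, f=1, g=2.
Therefore p is split.

split


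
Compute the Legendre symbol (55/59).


p = 59 is prime, so compute (55/59) with the reciprocity algorithm (Jacobi-symbol steps: pull out 2s via (2/n), flip via reciprocity, reduce):
  reciprocity: (55/59) -> -(59/55)
  reduce: (4/55)
  pull out 2: (2/55) = +1  (since 55 mod 8 = 7)
  pull out 2: (2/55) = +1  (since 55 mod 8 = 7)
  (1/55) = 1
Product of signs = -1
(55/59) = -1

-1


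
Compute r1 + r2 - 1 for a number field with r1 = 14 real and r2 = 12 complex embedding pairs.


By Dirichlet's unit theorem:
rank = r1 + r2 - 1
= 14 + 12 - 1
= 25

25


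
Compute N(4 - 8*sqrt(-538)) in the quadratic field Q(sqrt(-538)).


N(a + b*sqrt(d)) = a^2 - d*b^2
= (4)^2 - (-538)*(-8)^2
= 16 + 34432
= 34448

34448


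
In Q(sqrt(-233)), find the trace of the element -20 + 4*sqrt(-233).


Tr(a + b*sqrt(d)) = (a + b*sqrt(d)) + (a - b*sqrt(d)) = 2a
= 2 * (-20)
= -40

-40


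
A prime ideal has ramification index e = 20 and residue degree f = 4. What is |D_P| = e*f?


|D_P| = e * f
= 20 * 4
= 80

80


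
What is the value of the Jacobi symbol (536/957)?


Compute (536/957) via quadratic reciprocity:
  pull out 2: (2/957) = -1  (since 957 mod 8 = 5)
  pull out 2: (2/957) = -1  (since 957 mod 8 = 5)
  pull out 2: (2/957) = -1  (since 957 mod 8 = 5)
  reciprocity: (67/957) -> +(957/67)
  reduce: (19/67)
  reciprocity: (19/67) -> -(67/19)
  reduce: (10/19)
  pull out 2: (2/19) = -1  (since 19 mod 8 = 3)
  reciprocity: (5/19) -> +(19/5)
  reduce: (4/5)
  pull out 2: (2/5) = -1  (since 5 mod 8 = 5)
  pull out 2: (2/5) = -1  (since 5 mod 8 = 5)
  (1/5) = 1
Product of signs = -1

-1


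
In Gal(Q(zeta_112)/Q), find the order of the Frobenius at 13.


The Frobenius at p in Gal(Q(zeta_n)/Q) = (Z/nZ)* is the class of p, so its order is ord_112(13), the smallest k >= 1 with 13^k = 1 mod 112.
n = 112 = 2^4 * 7, phi(112) = 48; the order divides phi(n).
Divisors of 48: 1, 2, 3, 4, 6, 8, 12, 16, 24, 48
Repeated squaring mod 112: 13^1 = 13, 13^2 = 57, 13^4 = 1, 13^8 = 1, 13^16 = 1, 13^32 = 1
Test divisors in increasing order:
  k=1: 13^1 = 13 mod 112
  k=2: 13^2 = 57 mod 112
  k=3: 13^3 = 57 * 13 = 69 mod 112
  k=4: 13^4 = 1 mod 112  <- first divisor giving 1
Order = 4

4


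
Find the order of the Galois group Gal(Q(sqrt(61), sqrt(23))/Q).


The 2 square roots of distinct primes are multiplicatively independent over Q,
so [K:Q] = 2^2 and Gal(K/Q) is isomorphic to (Z/2Z)^2.
|Gal| = 2^2 = 4

4


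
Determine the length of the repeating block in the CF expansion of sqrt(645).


Run the CF algorithm for sqrt(645).
a_0 = floor(sqrt(645)) = 25; set m_0=0, q_0=1.
Recurrence: m' = q*a - m,  q' = (d - m'^2)/q,  a' = floor((a_0 + m')/q').
  step 1: m=25, q=20, a=2
  step 2: m=15, q=21, a=1
  step 3: m=6, q=29, a=1
  step 4: m=23, q=4, a=12
  step 5: m=25, q=5, a=10
  step 6: m=25, q=4, a=12
  step 7: m=23, q=29, a=1
  step 8: m=6, q=21, a=1
  step 9: m=15, q=20, a=2
  step 10: m=25, q=1, a=50
a_10 = 2*a_0 = 50, so the period closes here.
sqrt(645) = [25; 2, 1, 1, 12, 10, 12, 1, 1, 2, 50]
Period length = 10

10


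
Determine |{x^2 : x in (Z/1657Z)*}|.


For prime p, the number of non-zero quadratic residues is (p-1)/2.
= (1657-1)/2
= 828

828


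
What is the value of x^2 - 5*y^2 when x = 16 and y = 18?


x^2 - d*y^2
= 16^2 - 5*18^2
= 256 - 1620
= -1364

-1364


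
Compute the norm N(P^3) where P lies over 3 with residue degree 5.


N(P^a) = p^(a*f)
= 3^(3*5)
= 3^15
= 14348907

14348907


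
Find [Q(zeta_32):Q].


The degree equals Euler's totient phi(32).
32 = 2^5
phi(32) = 16

16


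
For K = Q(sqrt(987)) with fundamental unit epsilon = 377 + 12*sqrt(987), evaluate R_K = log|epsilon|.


epsilon = 377 + 12*sqrt(987)
= 753.9987
R = ln(753.9987)
= 6.6254

6.6254


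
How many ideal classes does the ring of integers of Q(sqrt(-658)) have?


K = Q(sqrt(-658)). d mod 4 = 2, so D = disc(K) = 4d = -2632
h(K) equals the number of primitive reduced positive-definite forms (a, b, c) = a*x^2 + b*x*y + c*y^2 with b^2 - 4ac = D,
where reduced means |b| <= a <= c, with b >= 0 whenever |b| = a or a = c, and primitive means gcd(a, b, c) = 1.
Reduced forces 3a^2 <= |D| = 2632, so 1 <= a <= 29; b must have the parity of D, and c = (b^2 - D)/(4a) must be an integer >= a.
Enumerate a = 1..29, b in [-a, a]:
  a=1: (1, 0, 658)  [1]
  a=2: (2, 0, 329)  [1]
  a=3..6: none
  a=7: (7, 0, 94)  [1]
  a=8..13: none
  a=14: (14, 0, 47)  [1]
  a=15..18: none
  a=19: (19, -16, 38), (19, 16, 38)  [2]
  a=20..22: none
  a=23: (23, -6, 29), (23, 6, 29)  [2]
  a=24..29: none
Total reduced forms: 1 + 1 + 1 + 1 + 2 + 2 = 8
h = 8

8


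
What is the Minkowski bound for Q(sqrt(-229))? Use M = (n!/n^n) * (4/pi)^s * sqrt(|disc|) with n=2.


d = -229, d mod 4 = 3, so disc(K) = 4d = -916; |disc(K)| = 916
Imaginary quadratic field, so n = 2, s = r2 = 1, r1 = 0
M = (n!/n^n) * (4/pi)^s * sqrt(|disc(K)|) = (2!/2^2) * (4/pi)^1 * sqrt(916)
= 0.5 * 1.273240 * 30.265492
= 19.2676

19.2676


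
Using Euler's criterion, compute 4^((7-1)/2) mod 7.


p = 7 is prime and the exponent is (p-1)/2 = 3, so by Euler's criterion 4^3 = (4/7) = +1 or -1 mod 7.
Compute by square-and-multiply:
  3 = 2 + 1 (binary 11)
  Repeated squaring mod 7: 4^1 = 4, 4^2 = 2
  4^3 = 4^2 * 4^1 = 2 * 4 mod 7
    2 * 4 = 8 = 1 mod 7
  4^3 = 1 mod 7
Result 1: 4 is a quadratic residue mod 7.
4^3 mod 7 = 1

1


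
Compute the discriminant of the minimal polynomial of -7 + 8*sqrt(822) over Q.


The element -7 + 8*sqrt(822) has minimal polynomial:
x^2 + 14*x - 52559
Discriminant = (14)^2 - 4*(-52559)
= 196 + 210236
= 210432

210432


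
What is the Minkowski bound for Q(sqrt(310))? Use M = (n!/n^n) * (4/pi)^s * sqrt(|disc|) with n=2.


d = 310, d mod 4 = 2, so disc(K) = 4d = 1240; |disc(K)| = 1240
Real quadratic field, so n = 2, s = r2 = 0, r1 = 2
M = (n!/n^n) * (4/pi)^s * sqrt(|disc(K)|) = (2!/2^2) * (4/pi)^0 * sqrt(1240)
= 0.5 * 1.000000 * 35.213634
= 17.6068

17.6068


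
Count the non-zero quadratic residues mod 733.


For prime p, the number of non-zero quadratic residues is (p-1)/2.
= (733-1)/2
= 366

366


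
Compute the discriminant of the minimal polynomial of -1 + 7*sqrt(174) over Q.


The element -1 + 7*sqrt(174) has minimal polynomial:
x^2 + 2*x - 8525
Discriminant = (2)^2 - 4*(-8525)
= 4 + 34100
= 34104

34104


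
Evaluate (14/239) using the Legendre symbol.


p = 239 is prime, so compute (14/239) with the reciprocity algorithm (Jacobi-symbol steps: pull out 2s via (2/n), flip via reciprocity, reduce):
  pull out 2: (2/239) = +1  (since 239 mod 8 = 7)
  reciprocity: (7/239) -> -(239/7)
  reduce: (1/7)
  (1/7) = 1
Product of signs = -1
(14/239) = -1

-1


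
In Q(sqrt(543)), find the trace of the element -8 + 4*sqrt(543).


Tr(a + b*sqrt(d)) = (a + b*sqrt(d)) + (a - b*sqrt(d)) = 2a
= 2 * (-8)
= -16

-16


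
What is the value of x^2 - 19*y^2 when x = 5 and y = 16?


x^2 - d*y^2
= 5^2 - 19*16^2
= 25 - 4864
= -4839

-4839


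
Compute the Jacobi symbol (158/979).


Compute (158/979) via quadratic reciprocity:
  pull out 2: (2/979) = -1  (since 979 mod 8 = 3)
  reciprocity: (79/979) -> -(979/79)
  reduce: (31/79)
  reciprocity: (31/79) -> -(79/31)
  reduce: (17/31)
  reciprocity: (17/31) -> +(31/17)
  reduce: (14/17)
  pull out 2: (2/17) = +1  (since 17 mod 8 = 1)
  reciprocity: (7/17) -> +(17/7)
  reduce: (3/7)
  reciprocity: (3/7) -> -(7/3)
  reduce: (1/3)
  (1/3) = 1
Product of signs = 1

1


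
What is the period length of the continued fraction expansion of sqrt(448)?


Run the CF algorithm for sqrt(448).
a_0 = floor(sqrt(448)) = 21; set m_0=0, q_0=1.
Recurrence: m' = q*a - m,  q' = (d - m'^2)/q,  a' = floor((a_0 + m')/q').
  step 1: m=21, q=7, a=6
  step 2: m=21, q=1, a=42
a_2 = 2*a_0 = 42, so the period closes here.
sqrt(448) = [21; 6, 42]
Period length = 2

2


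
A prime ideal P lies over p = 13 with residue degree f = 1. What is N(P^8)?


N(P^a) = p^(a*f)
= 13^(8*1)
= 13^8
= 815730721

815730721


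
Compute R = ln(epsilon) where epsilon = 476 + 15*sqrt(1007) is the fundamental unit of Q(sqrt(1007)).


epsilon = 476 + 15*sqrt(1007)
= 951.9989
R = ln(951.9989)
= 6.8586

6.8586


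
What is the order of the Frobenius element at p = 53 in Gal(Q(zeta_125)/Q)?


The Frobenius at p in Gal(Q(zeta_n)/Q) = (Z/nZ)* is the class of p, so its order is ord_125(53), the smallest k >= 1 with 53^k = 1 mod 125.
n = 125 = 5^3, phi(125) = 100; the order divides phi(n).
Divisors of 100: 1, 2, 4, 5, 10, 20, 25, 50, 100
Repeated squaring mod 125: 53^1 = 53, 53^2 = 59, 53^4 = 106, 53^8 = 111, 53^16 = 71, 53^32 = 41, 53^64 = 56
Test divisors in increasing order:
  k=1: 53^1 = 53 mod 125
  k=2: 53^2 = 59 mod 125
  k=4: 53^4 = 106 mod 125
  k=5: 53^5 = 106 * 53 = 118 mod 125
  k=10: 53^10 = 111 * 59 = 49 mod 125
  k=20: 53^20 = 71 * 106 = 26 mod 125
  k=25: 53^25 = 71 * 111 * 53 = 68 mod 125
  k=50: 53^50 = 41 * 71 * 59 = 124 mod 125
  k=100: 53^100 = 56 * 41 * 106 = 1 mod 125  <- first divisor giving 1
Order = 100

100


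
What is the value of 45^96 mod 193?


p = 193 is prime and the exponent is (p-1)/2 = 96, so by Euler's criterion 45^96 = (45/193) = +1 or -1 mod 193.
Compute by square-and-multiply:
  96 = 64 + 32 (binary 1100000)
  Repeated squaring mod 193: 45^1 = 45, 45^2 = 95, 45^4 = 147, 45^8 = 186, 45^16 = 49, 45^32 = 85, 45^64 = 84
  45^96 = 45^64 * 45^32 = 84 * 85 mod 193
    84 * 85 = 7140 = 192 mod 193
  45^96 = 192 mod 193
Result 192 = p - 1 = -1 mod 193: 45 is a quadratic non-residue mod 193. As a residue in [0, p-1] the value is 192.
45^96 mod 193 = 192

192


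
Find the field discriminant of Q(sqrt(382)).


For K = Q(sqrt(d)) with d squarefree: disc(K) = d if d = 1 mod 4, and disc(K) = 4d if d = 2 or 3 mod 4.
Here d = 382, and d mod 4 = 2.
d = 2 mod 4, not 1 (O_K = Z[sqrt(d)]), so disc(K) = 4d = 4 * (382) = 1528

1528


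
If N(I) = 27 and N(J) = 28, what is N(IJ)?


N(IJ) = N(I) * N(J)
= 27 * 28
= 756

756


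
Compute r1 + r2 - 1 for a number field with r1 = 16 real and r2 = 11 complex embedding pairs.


By Dirichlet's unit theorem:
rank = r1 + r2 - 1
= 16 + 11 - 1
= 26

26


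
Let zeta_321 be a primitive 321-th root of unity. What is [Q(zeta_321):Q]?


The degree equals Euler's totient phi(321).
321 = 3 * 107
phi(321) = 212

212


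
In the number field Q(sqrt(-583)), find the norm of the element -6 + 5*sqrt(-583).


N(a + b*sqrt(d)) = a^2 - d*b^2
= (-6)^2 - (-583)*(5)^2
= 36 + 14575
= 14611

14611


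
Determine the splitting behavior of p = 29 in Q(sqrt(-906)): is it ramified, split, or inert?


K = Q(sqrt(-906)). Since d mod 4 = 2, disc(K) = -3624.
Check p | disc: -3624 mod 29 = 1.
p does not divide disc. Compute Legendre symbol (d/p):
22^((29-1)/2) mod 29 = 1
(d/p) = 1, so p splits: (p) = P*P' with e=1, f=1, g=2.
Therefore p is split.

split


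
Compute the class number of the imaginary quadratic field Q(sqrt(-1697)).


K = Q(sqrt(-1697)). d mod 4 = 3, so D = disc(K) = 4d = -6788
h(K) equals the number of primitive reduced positive-definite forms (a, b, c) = a*x^2 + b*x*y + c*y^2 with b^2 - 4ac = D,
where reduced means |b| <= a <= c, with b >= 0 whenever |b| = a or a = c, and primitive means gcd(a, b, c) = 1.
Reduced forces 3a^2 <= |D| = 6788, so 1 <= a <= 47; b must have the parity of D, and c = (b^2 - D)/(4a) must be an integer >= a.
Enumerate a = 1..47, b in [-a, a]:
  a=1: (1, 0, 1697)  [1]
  a=2: (2, 2, 849)  [1]
  a=3: (3, -2, 566), (3, 2, 566)  [2]
  a=4..5: none
  a=6: (6, -2, 283), (6, 2, 283)  [2]
  a=7: (7, -4, 243), (7, 4, 243)  [2]
  a=8: none
  a=9: (9, -4, 189), (9, 4, 189)  [2]
  a=10..13: none
  a=14: (14, -10, 123), (14, 10, 123)  [2]
  a=15..17: none
  a=18: (18, -14, 97), (18, 14, 97)  [2]
  a=19..20: none
  a=21: (21, -10, 82), (21, -4, 81), (21, 4, 81), (21, 10, 82)  [4]
  a=22..26: none
  a=27: (27, -4, 63), (27, 4, 63)  [2]
  a=28..30: none
  a=31: (31, -30, 62), (31, 30, 62)  [2]
  a=32..40: none
  a=41: (41, -10, 42), (41, 10, 42)  [2]
  a=42: (42, -38, 49), (42, 38, 49)  [2]
  a=43: (43, -36, 47), (43, 36, 47)  [2]
  a=44..47: none
Total reduced forms: 1 + 1 + 2 + 2 + 2 + 2 + 2 + 2 + 4 + 2 + 2 + 2 + 2 + 2 = 28
h = 28

28


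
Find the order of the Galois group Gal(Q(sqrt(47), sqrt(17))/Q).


The 2 square roots of distinct primes are multiplicatively independent over Q,
so [K:Q] = 2^2 and Gal(K/Q) is isomorphic to (Z/2Z)^2.
|Gal| = 2^2 = 4

4


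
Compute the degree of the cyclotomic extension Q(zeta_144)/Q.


The degree equals Euler's totient phi(144).
144 = 2^4 * 3^2
phi(144) = 48

48


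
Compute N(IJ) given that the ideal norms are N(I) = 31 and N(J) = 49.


N(IJ) = N(I) * N(J)
= 31 * 49
= 1519

1519


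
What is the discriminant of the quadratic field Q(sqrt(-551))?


For K = Q(sqrt(d)) with d squarefree: disc(K) = d if d = 1 mod 4, and disc(K) = 4d if d = 2 or 3 mod 4.
Here d = -551, and d mod 4 = 1.
d = 1 mod 4 (O_K = Z[(1+sqrt(d))/2]), so disc(K) = d = -551

-551


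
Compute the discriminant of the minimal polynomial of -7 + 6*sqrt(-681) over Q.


The element -7 + 6*sqrt(-681) has minimal polynomial:
x^2 + 14*x + 24565
Discriminant = (14)^2 - 4*(24565)
= 196 - 98260
= -98064

-98064


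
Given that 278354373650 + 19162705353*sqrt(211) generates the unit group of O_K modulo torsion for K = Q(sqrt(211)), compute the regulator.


epsilon = 278354373650 + 19162705353*sqrt(211)
= 5.5671e+11
R = ln(5.5671e+11)
= 27.0453

27.0453


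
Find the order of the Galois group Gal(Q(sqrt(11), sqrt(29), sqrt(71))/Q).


The 3 square roots of distinct primes are multiplicatively independent over Q,
so [K:Q] = 2^3 and Gal(K/Q) is isomorphic to (Z/2Z)^3.
|Gal| = 2^3 = 8

8


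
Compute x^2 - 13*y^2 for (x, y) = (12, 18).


x^2 - d*y^2
= 12^2 - 13*18^2
= 144 - 4212
= -4068

-4068


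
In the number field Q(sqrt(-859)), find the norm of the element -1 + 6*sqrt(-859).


N(a + b*sqrt(d)) = a^2 - d*b^2
= (-1)^2 - (-859)*(6)^2
= 1 + 30924
= 30925

30925


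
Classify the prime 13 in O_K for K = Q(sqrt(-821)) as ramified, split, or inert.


K = Q(sqrt(-821)). Since d mod 4 = 3, disc(K) = -3284.
Check p | disc: -3284 mod 13 = 5.
p does not divide disc. Compute Legendre symbol (d/p):
11^((13-1)/2) mod 13 = -1
(d/p) = -1, so p is inert: (p) stays prime with e=1, f=2, g=1.
Therefore p is inert.

inert


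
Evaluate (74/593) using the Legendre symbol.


p = 593 is prime, so compute (74/593) with the reciprocity algorithm (Jacobi-symbol steps: pull out 2s via (2/n), flip via reciprocity, reduce):
  pull out 2: (2/593) = +1  (since 593 mod 8 = 1)
  reciprocity: (37/593) -> +(593/37)
  reduce: (1/37)
  (1/37) = 1
Product of signs = 1
(74/593) = 1

1


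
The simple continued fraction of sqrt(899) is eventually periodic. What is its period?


Run the CF algorithm for sqrt(899).
a_0 = floor(sqrt(899)) = 29; set m_0=0, q_0=1.
Recurrence: m' = q*a - m,  q' = (d - m'^2)/q,  a' = floor((a_0 + m')/q').
  step 1: m=29, q=58, a=1
  step 2: m=29, q=1, a=58
a_2 = 2*a_0 = 58, so the period closes here.
sqrt(899) = [29; 1, 58]
Period length = 2

2


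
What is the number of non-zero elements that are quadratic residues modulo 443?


For prime p, the number of non-zero quadratic residues is (p-1)/2.
= (443-1)/2
= 221

221


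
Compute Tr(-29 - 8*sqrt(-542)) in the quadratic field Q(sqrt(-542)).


Tr(a + b*sqrt(d)) = (a + b*sqrt(d)) + (a - b*sqrt(d)) = 2a
= 2 * (-29)
= -58

-58


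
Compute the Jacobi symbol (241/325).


Compute (241/325) via quadratic reciprocity:
  reciprocity: (241/325) -> +(325/241)
  reduce: (84/241)
  pull out 2: (2/241) = +1  (since 241 mod 8 = 1)
  pull out 2: (2/241) = +1  (since 241 mod 8 = 1)
  reciprocity: (21/241) -> +(241/21)
  reduce: (10/21)
  pull out 2: (2/21) = -1  (since 21 mod 8 = 5)
  reciprocity: (5/21) -> +(21/5)
  reduce: (1/5)
  (1/5) = 1
Product of signs = -1

-1


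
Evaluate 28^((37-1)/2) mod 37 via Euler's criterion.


p = 37 is prime and the exponent is (p-1)/2 = 18, so by Euler's criterion 28^18 = (28/37) = +1 or -1 mod 37.
Compute by square-and-multiply:
  18 = 16 + 2 (binary 10010)
  Repeated squaring mod 37: 28^1 = 28, 28^2 = 7, 28^4 = 12, 28^8 = 33, 28^16 = 16
  28^18 = 28^16 * 28^2 = 16 * 7 mod 37
    16 * 7 = 112 = 1 mod 37
  28^18 = 1 mod 37
Result 1: 28 is a quadratic residue mod 37.
28^18 mod 37 = 1

1


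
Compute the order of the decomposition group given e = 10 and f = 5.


|D_P| = e * f
= 10 * 5
= 50

50


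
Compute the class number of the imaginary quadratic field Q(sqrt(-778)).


K = Q(sqrt(-778)). d mod 4 = 2, so D = disc(K) = 4d = -3112
h(K) equals the number of primitive reduced positive-definite forms (a, b, c) = a*x^2 + b*x*y + c*y^2 with b^2 - 4ac = D,
where reduced means |b| <= a <= c, with b >= 0 whenever |b| = a or a = c, and primitive means gcd(a, b, c) = 1.
Reduced forces 3a^2 <= |D| = 3112, so 1 <= a <= 32; b must have the parity of D, and c = (b^2 - D)/(4a) must be an integer >= a.
Enumerate a = 1..32, b in [-a, a]:
  a=1: (1, 0, 778)  [1]
  a=2: (2, 0, 389)  [1]
  a=3..10: none
  a=11: (11, -10, 73), (11, 10, 73)  [2]
  a=12..16: none
  a=17: (17, -4, 46), (17, 4, 46)  [2]
  a=18: none
  a=19: (19, -2, 41), (19, 2, 41)  [2]
  a=20..21: none
  a=22: (22, -12, 37), (22, 12, 37)  [2]
  a=23: (23, -4, 34), (23, 4, 34)  [2]
  a=24..28: none
  a=29: (29, -22, 31), (29, 22, 31)  [2]
  a=30..32: none
Total reduced forms: 1 + 1 + 2 + 2 + 2 + 2 + 2 + 2 = 14
h = 14

14


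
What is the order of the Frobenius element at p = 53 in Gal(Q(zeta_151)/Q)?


The Frobenius at p in Gal(Q(zeta_n)/Q) = (Z/nZ)* is the class of p, so its order is ord_151(53), the smallest k >= 1 with 53^k = 1 mod 151.
n = 151 = 151, phi(151) = 150; the order divides phi(n).
Divisors of 150: 1, 2, 3, 5, 6, 10, 15, 25, 30, 50, 75, 150
Repeated squaring mod 151: 53^1 = 53, 53^2 = 91, 53^4 = 127, 53^8 = 123, 53^16 = 29, 53^32 = 86, 53^64 = 148, 53^128 = 9
Test divisors in increasing order:
  k=1: 53^1 = 53 mod 151
  k=2: 53^2 = 91 mod 151
  k=3: 53^3 = 91 * 53 = 142 mod 151
  k=5: 53^5 = 127 * 53 = 87 mod 151
  k=6: 53^6 = 127 * 91 = 81 mod 151
  k=10: 53^10 = 123 * 91 = 19 mod 151
  k=15: 53^15 = 123 * 127 * 91 * 53 = 143 mod 151
  k=25: 53^25 = 29 * 123 * 53 = 150 mod 151
  k=30: 53^30 = 29 * 123 * 127 * 91 = 64 mod 151
  k=50: 53^50 = 86 * 29 * 91 = 1 mod 151  <- first divisor giving 1
Order = 50

50


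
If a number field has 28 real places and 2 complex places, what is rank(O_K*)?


By Dirichlet's unit theorem:
rank = r1 + r2 - 1
= 28 + 2 - 1
= 29

29


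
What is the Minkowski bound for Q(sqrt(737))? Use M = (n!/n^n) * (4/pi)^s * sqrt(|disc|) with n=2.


d = 737, d mod 4 = 1, so disc(K) = d = 737; |disc(K)| = 737
Real quadratic field, so n = 2, s = r2 = 0, r1 = 2
M = (n!/n^n) * (4/pi)^s * sqrt(|disc(K)|) = (2!/2^2) * (4/pi)^0 * sqrt(737)
= 0.5 * 1.000000 * 27.147744
= 13.5739

13.5739


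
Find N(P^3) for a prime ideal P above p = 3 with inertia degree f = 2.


N(P^a) = p^(a*f)
= 3^(3*2)
= 3^6
= 729

729


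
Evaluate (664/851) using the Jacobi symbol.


Compute (664/851) via quadratic reciprocity:
  pull out 2: (2/851) = -1  (since 851 mod 8 = 3)
  pull out 2: (2/851) = -1  (since 851 mod 8 = 3)
  pull out 2: (2/851) = -1  (since 851 mod 8 = 3)
  reciprocity: (83/851) -> -(851/83)
  reduce: (21/83)
  reciprocity: (21/83) -> +(83/21)
  reduce: (20/21)
  pull out 2: (2/21) = -1  (since 21 mod 8 = 5)
  pull out 2: (2/21) = -1  (since 21 mod 8 = 5)
  reciprocity: (5/21) -> +(21/5)
  reduce: (1/5)
  (1/5) = 1
Product of signs = 1

1


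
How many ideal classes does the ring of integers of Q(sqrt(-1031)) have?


K = Q(sqrt(-1031)). d mod 4 = 1, so D = disc(K) = d = -1031
h(K) equals the number of primitive reduced positive-definite forms (a, b, c) = a*x^2 + b*x*y + c*y^2 with b^2 - 4ac = D,
where reduced means |b| <= a <= c, with b >= 0 whenever |b| = a or a = c, and primitive means gcd(a, b, c) = 1.
Reduced forces 3a^2 <= |D| = 1031, so 1 <= a <= 18; b must have the parity of D, and c = (b^2 - D)/(4a) must be an integer >= a.
Enumerate a = 1..18, b in [-a, a]:
  a=1: (1, 1, 258)  [1]
  a=2: (2, -1, 129), (2, 1, 129)  [2]
  a=3: (3, -1, 86), (3, 1, 86)  [2]
  a=4: (4, -3, 65), (4, 3, 65)  [2]
  a=5: (5, -3, 52), (5, 3, 52)  [2]
  a=6: (6, -5, 44), (6, -1, 43), (6, 1, 43), (6, 5, 44)  [4]
  a=7: none
  a=8: (8, -5, 33), (8, 5, 33)  [2]
  a=9: (9, -7, 30), (9, 7, 30)  [2]
  a=10: (10, -7, 27), (10, -3, 26), (10, 3, 26), (10, 7, 27)  [4]
  a=11: (11, -5, 24), (11, 5, 24)  [2]
  a=12: (12, -11, 24), (12, -5, 22), (12, 5, 22), (12, 11, 24)  [4]
  a=13: (13, -3, 20), (13, 3, 20)  [2]
  a=14: none
  a=15: (15, -13, 20), (15, -7, 18), (15, 7, 18), (15, 13, 20)  [4]
  a=16: (16, -11, 18), (16, 11, 18)  [2]
  a=17..18: none
Total reduced forms: 1 + 2 + 2 + 2 + 2 + 4 + 2 + 2 + 4 + 2 + 4 + 2 + 4 + 2 = 35
h = 35

35


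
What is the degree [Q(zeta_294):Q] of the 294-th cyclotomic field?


The degree equals Euler's totient phi(294).
294 = 2 * 3 * 7^2
phi(294) = 84

84


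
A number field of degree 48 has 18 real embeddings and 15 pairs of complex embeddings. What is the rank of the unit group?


By Dirichlet's unit theorem:
rank = r1 + r2 - 1
= 18 + 15 - 1
= 32

32


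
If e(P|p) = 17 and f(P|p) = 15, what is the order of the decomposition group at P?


|D_P| = e * f
= 17 * 15
= 255

255


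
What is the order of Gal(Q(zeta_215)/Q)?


|Gal(Q(zeta_215)/Q)| = phi(215)
= 168

168


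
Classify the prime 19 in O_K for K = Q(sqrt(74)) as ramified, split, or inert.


K = Q(sqrt(74)). Since d mod 4 = 2, disc(K) = 296.
Check p | disc: 296 mod 19 = 11.
p does not divide disc. Compute Legendre symbol (d/p):
17^((19-1)/2) mod 19 = 1
(d/p) = 1, so p splits: (p) = P*P' with e=1, f=1, g=2.
Therefore p is split.

split


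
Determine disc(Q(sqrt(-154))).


For K = Q(sqrt(d)) with d squarefree: disc(K) = d if d = 1 mod 4, and disc(K) = 4d if d = 2 or 3 mod 4.
Here d = -154, and d mod 4 = 2.
d = 2 mod 4, not 1 (O_K = Z[sqrt(d)]), so disc(K) = 4d = 4 * (-154) = -616

-616
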